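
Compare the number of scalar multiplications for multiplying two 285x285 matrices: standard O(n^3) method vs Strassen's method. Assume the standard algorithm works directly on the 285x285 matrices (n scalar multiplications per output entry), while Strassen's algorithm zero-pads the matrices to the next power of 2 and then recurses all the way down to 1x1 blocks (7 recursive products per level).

Matrix multiplication for 285x285 matrices:

Strassen's algorithm requires power-of-2 dimensions. Pad 285x285 to 512x512 (next power of 2).

Standard algorithm: 285^3 = 23149125 multiplications
Strassen's algorithm: 7^(log2(512)) = 7^9 = 40353607 multiplications
Difference: 23149125 - 40353607 = -17204482 (Strassen uses MORE here due to padding overhead — for small or just-over-power-of-2 n, padding can outweigh the per-level savings)

Standard: 23149125 multiplications (285^3). Strassen: 40353607 multiplications (7^9, after padding to 512x512). Strassen reduces 8 recursive multiplications to 7 at each level.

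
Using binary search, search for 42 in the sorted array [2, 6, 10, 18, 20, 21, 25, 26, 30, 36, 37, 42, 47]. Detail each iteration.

Binary search for 42 in [2, 6, 10, 18, 20, 21, 25, 26, 30, 36, 37, 42, 47]:

lo=0, hi=12, mid=6, arr[mid]=25 -> 25 < 42, search right half
lo=7, hi=12, mid=9, arr[mid]=36 -> 36 < 42, search right half
lo=10, hi=12, mid=11, arr[mid]=42 -> Found target at index 11!

Binary search finds 42 at index 11 after 3 comparisons. The search repeatedly halves the search space by comparing with the middle element.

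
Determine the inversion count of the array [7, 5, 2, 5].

Finding inversions in [7, 5, 2, 5]:

(0, 1): arr[0]=7 > arr[1]=5
(0, 2): arr[0]=7 > arr[2]=2
(0, 3): arr[0]=7 > arr[3]=5
(1, 2): arr[1]=5 > arr[2]=2

Total inversions: 4

The array has 4 inversion(s): (0,1), (0,2), (0,3), (1,2). Each pair (i,j) satisfies i < j and arr[i] > arr[j].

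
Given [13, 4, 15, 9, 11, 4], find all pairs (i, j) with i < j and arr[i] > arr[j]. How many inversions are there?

Finding inversions in [13, 4, 15, 9, 11, 4]:

(0, 1): arr[0]=13 > arr[1]=4
(0, 3): arr[0]=13 > arr[3]=9
(0, 4): arr[0]=13 > arr[4]=11
(0, 5): arr[0]=13 > arr[5]=4
(2, 3): arr[2]=15 > arr[3]=9
(2, 4): arr[2]=15 > arr[4]=11
(2, 5): arr[2]=15 > arr[5]=4
(3, 5): arr[3]=9 > arr[5]=4
(4, 5): arr[4]=11 > arr[5]=4

Total inversions: 9

The array has 9 inversion(s): (0,1), (0,3), (0,4), (0,5), (2,3), (2,4), (2,5), (3,5), (4,5). Each pair (i,j) satisfies i < j and arr[i] > arr[j].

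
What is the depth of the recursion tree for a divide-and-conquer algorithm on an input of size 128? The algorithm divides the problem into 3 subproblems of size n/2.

For divide and conquer with division factor 2:

Problem sizes at each level:
Level 0: 128
Level 1: 64
Level 2: 32
Level 3: 16
Level 4: 8
Level 5: 4
Level 6: 2
Level 7: 1

The root is level 0 and the size-1 base case is level 7 (the tree spans levels 0 through 7, i.e. 8 levels counting the root), so the depth is the number of divisions: log_2(128) = 7

The recursion tree depth is log_2(128) = 7. At each level, the problem size is divided by 2, so it takes 7 divisions to reduce to a base case of size 1. The algorithm makes 3 recursive calls at each level.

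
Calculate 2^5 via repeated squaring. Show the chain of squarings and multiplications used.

Computing 2^5 by squaring (build up from 2^1; each line after the first costs one multiplication):

2^1 = 2
2^2 = (2^1)^2 = 2^2 = 4
2^4 = (2^2)^2 = 4^2 = 16
2^5 = 2 * 2^4 = 2 * 16 = 32

Result: 32
Multiplications needed: 3 (3 lines after 2^1)

2^5 = 32. Using exponentiation by squaring, this requires 3 multiplications. The key idea: if the exponent is even, square the half-power; if odd, multiply by the base once.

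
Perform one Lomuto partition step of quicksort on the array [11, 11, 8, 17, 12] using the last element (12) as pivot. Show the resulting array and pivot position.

Lomuto partition with pivot = 12:

Initial array: [11, 11, 8, 17, 12]

arr[0]=11 <= 12: swap with position 0, array becomes [11, 11, 8, 17, 12]
arr[1]=11 <= 12: swap with position 1, array becomes [11, 11, 8, 17, 12]
arr[2]=8 <= 12: swap with position 2, array becomes [11, 11, 8, 17, 12]
arr[3]=17 > 12: no swap

Place pivot at position 3: [11, 11, 8, 12, 17]
Pivot position: 3

After partitioning with pivot 12, the array becomes [11, 11, 8, 12, 17]. The pivot is placed at index 3. All elements to the left of the pivot are <= 12, and all elements to the right are > 12.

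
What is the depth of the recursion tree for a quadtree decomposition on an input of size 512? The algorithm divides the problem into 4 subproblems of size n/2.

For divide and conquer with division factor 2:

Problem sizes at each level:
Level 0: 512
Level 1: 256
Level 2: 128
Level 3: 64
Level 4: 32
Level 5: 16
Level 6: 8
Level 7: 4
Level 8: 2
Level 9: 1

The root is level 0 and the size-1 base case is level 9 (the tree spans levels 0 through 9, i.e. 10 levels counting the root), so the depth is the number of divisions: log_2(512) = 9

The recursion tree depth is log_2(512) = 9. At each level, the problem size is divided by 2, so it takes 9 divisions to reduce to a base case of size 1. The algorithm makes 4 recursive calls at each level.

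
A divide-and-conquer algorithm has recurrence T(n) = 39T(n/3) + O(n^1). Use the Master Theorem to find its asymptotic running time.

Master Theorem for T(n) = 39T(n/3) + O(n^1):

a = 39, b = 3, c = 1
log_b(a) = log_3(39) = 3.3347

Case 1: c = 1 < log_3(39) = 3.3347
T(n) = O(n^(log_3 39))

For T(n) = 39T(n/3) + O(n^1): log_3(39) = 3.3347. This is Case 1 of the Master Theorem (c < log_b(a), work dominated by leaves), giving O(n^(log_3 39)).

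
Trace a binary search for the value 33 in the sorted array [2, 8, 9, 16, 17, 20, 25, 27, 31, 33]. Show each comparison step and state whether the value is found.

Binary search for 33 in [2, 8, 9, 16, 17, 20, 25, 27, 31, 33]:

lo=0, hi=9, mid=4, arr[mid]=17 -> 17 < 33, search right half
lo=5, hi=9, mid=7, arr[mid]=27 -> 27 < 33, search right half
lo=8, hi=9, mid=8, arr[mid]=31 -> 31 < 33, search right half
lo=9, hi=9, mid=9, arr[mid]=33 -> Found target at index 9!

Binary search finds 33 at index 9 after 4 comparisons. The search repeatedly halves the search space by comparing with the middle element.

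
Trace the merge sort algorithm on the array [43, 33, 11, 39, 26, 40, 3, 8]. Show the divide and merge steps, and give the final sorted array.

Merge sort trace:

Split: [43, 33, 11, 39, 26, 40, 3, 8] -> [43, 33, 11, 39] and [26, 40, 3, 8]
  Split: [43, 33, 11, 39] -> [43, 33] and [11, 39]
    Split: [43, 33] -> [43] and [33]
    Merge: [43] + [33] -> [33, 43]
    Split: [11, 39] -> [11] and [39]
    Merge: [11] + [39] -> [11, 39]
  Merge: [33, 43] + [11, 39] -> [11, 33, 39, 43]
  Split: [26, 40, 3, 8] -> [26, 40] and [3, 8]
    Split: [26, 40] -> [26] and [40]
    Merge: [26] + [40] -> [26, 40]
    Split: [3, 8] -> [3] and [8]
    Merge: [3] + [8] -> [3, 8]
  Merge: [26, 40] + [3, 8] -> [3, 8, 26, 40]
Merge: [11, 33, 39, 43] + [3, 8, 26, 40] -> [3, 8, 11, 26, 33, 39, 40, 43]

Final sorted array: [3, 8, 11, 26, 33, 39, 40, 43]

The merge sort proceeds by recursively splitting the array and merging sorted halves.
After all merges, the sorted array is [3, 8, 11, 26, 33, 39, 40, 43].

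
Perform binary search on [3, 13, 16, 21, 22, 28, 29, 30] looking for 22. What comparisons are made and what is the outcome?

Binary search for 22 in [3, 13, 16, 21, 22, 28, 29, 30]:

lo=0, hi=7, mid=3, arr[mid]=21 -> 21 < 22, search right half
lo=4, hi=7, mid=5, arr[mid]=28 -> 28 > 22, search left half
lo=4, hi=4, mid=4, arr[mid]=22 -> Found target at index 4!

Binary search finds 22 at index 4 after 3 comparisons. The search repeatedly halves the search space by comparing with the middle element.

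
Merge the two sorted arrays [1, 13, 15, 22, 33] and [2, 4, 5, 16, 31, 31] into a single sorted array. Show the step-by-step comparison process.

Merging process:

Compare 1 vs 2: take 1 from left. Merged: [1]
Compare 13 vs 2: take 2 from right. Merged: [1, 2]
Compare 13 vs 4: take 4 from right. Merged: [1, 2, 4]
Compare 13 vs 5: take 5 from right. Merged: [1, 2, 4, 5]
Compare 13 vs 16: take 13 from left. Merged: [1, 2, 4, 5, 13]
Compare 15 vs 16: take 15 from left. Merged: [1, 2, 4, 5, 13, 15]
Compare 22 vs 16: take 16 from right. Merged: [1, 2, 4, 5, 13, 15, 16]
Compare 22 vs 31: take 22 from left. Merged: [1, 2, 4, 5, 13, 15, 16, 22]
Compare 33 vs 31: take 31 from right. Merged: [1, 2, 4, 5, 13, 15, 16, 22, 31]
Compare 33 vs 31: take 31 from right. Merged: [1, 2, 4, 5, 13, 15, 16, 22, 31, 31]
Append remaining from left: [33]. Merged: [1, 2, 4, 5, 13, 15, 16, 22, 31, 31, 33]

Final merged array: [1, 2, 4, 5, 13, 15, 16, 22, 31, 31, 33]
Total comparisons: 10

The merged array is [1, 2, 4, 5, 13, 15, 16, 22, 31, 31, 33], requiring 10 comparisons. The merge step runs in O(n) time where n is the total number of elements.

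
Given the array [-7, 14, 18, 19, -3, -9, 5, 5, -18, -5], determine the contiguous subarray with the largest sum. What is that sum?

Using Kadane's algorithm on [-7, 14, 18, 19, -3, -9, 5, 5, -18, -5]:

Scanning through the array:
Position 1 (value 14): max_ending_here = 14, max_so_far = 14
Position 2 (value 18): max_ending_here = 32, max_so_far = 32
Position 3 (value 19): max_ending_here = 51, max_so_far = 51
Position 4 (value -3): max_ending_here = 48, max_so_far = 51
Position 5 (value -9): max_ending_here = 39, max_so_far = 51
Position 6 (value 5): max_ending_here = 44, max_so_far = 51
Position 7 (value 5): max_ending_here = 49, max_so_far = 51
Position 8 (value -18): max_ending_here = 31, max_so_far = 51
Position 9 (value -5): max_ending_here = 26, max_so_far = 51

Maximum subarray: [14, 18, 19]
Maximum sum: 51

The maximum subarray is [14, 18, 19] with sum 51. This subarray runs from index 1 to index 3.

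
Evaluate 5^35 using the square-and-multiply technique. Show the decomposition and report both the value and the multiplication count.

Computing 5^35 by squaring (build up from 5^1; each line after the first costs one multiplication):

5^1 = 5
5^2 = (5^1)^2 = 5^2 = 25
5^4 = (5^2)^2 = 25^2 = 625
5^8 = (5^4)^2 = 625^2 = 390625
5^16 = (5^8)^2 = 390625^2 = 152587890625
5^17 = 5 * 5^16 = 5 * 152587890625 = 762939453125
5^34 = (5^17)^2 = 762939453125^2 = 582076609134674072265625
5^35 = 5 * 5^34 = 5 * 582076609134674072265625 = 2910383045673370361328125

Result: 2910383045673370361328125
Multiplications needed: 7 (7 lines after 5^1)

5^35 = 2910383045673370361328125. Using exponentiation by squaring, this requires 7 multiplications. The key idea: if the exponent is even, square the half-power; if odd, multiply by the base once.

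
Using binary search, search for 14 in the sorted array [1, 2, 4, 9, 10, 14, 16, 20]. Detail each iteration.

Binary search for 14 in [1, 2, 4, 9, 10, 14, 16, 20]:

lo=0, hi=7, mid=3, arr[mid]=9 -> 9 < 14, search right half
lo=4, hi=7, mid=5, arr[mid]=14 -> Found target at index 5!

Binary search finds 14 at index 5 after 2 comparisons. The search repeatedly halves the search space by comparing with the middle element.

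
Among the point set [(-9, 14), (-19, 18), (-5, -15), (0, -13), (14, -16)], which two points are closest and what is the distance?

Computing all pairwise distances among 5 points:

d((-9, 14), (-19, 18)) = 10.7703
d((-9, 14), (-5, -15)) = 29.2746
d((-9, 14), (0, -13)) = 28.4605
d((-9, 14), (14, -16)) = 37.8021
d((-19, 18), (-5, -15)) = 35.8469
d((-19, 18), (0, -13)) = 36.3593
d((-19, 18), (14, -16)) = 47.3814
d((-5, -15), (0, -13)) = 5.3852 <-- minimum
d((-5, -15), (14, -16)) = 19.0263
d((0, -13), (14, -16)) = 14.3178

Closest pair: (-5, -15) and (0, -13) with distance 5.3852

The closest pair is (-5, -15) and (0, -13) with Euclidean distance 5.3852. For 5 points, brute-force pairwise comparison is shown above. For large n, the divide-and-conquer algorithm (sort by x, recurse on halves, check the dividing strip) achieves O(n log n).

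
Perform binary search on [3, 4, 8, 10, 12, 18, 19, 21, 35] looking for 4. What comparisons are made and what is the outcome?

Binary search for 4 in [3, 4, 8, 10, 12, 18, 19, 21, 35]:

lo=0, hi=8, mid=4, arr[mid]=12 -> 12 > 4, search left half
lo=0, hi=3, mid=1, arr[mid]=4 -> Found target at index 1!

Binary search finds 4 at index 1 after 2 comparisons. The search repeatedly halves the search space by comparing with the middle element.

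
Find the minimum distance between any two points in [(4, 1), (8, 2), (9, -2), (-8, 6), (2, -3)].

Computing all pairwise distances among 5 points:

d((4, 1), (8, 2)) = 4.1231 <-- minimum
d((4, 1), (9, -2)) = 5.831
d((4, 1), (-8, 6)) = 13.0
d((4, 1), (2, -3)) = 4.4721
d((8, 2), (9, -2)) = 4.1231 <-- minimum
d((8, 2), (-8, 6)) = 16.4924
d((8, 2), (2, -3)) = 7.8102
d((9, -2), (-8, 6)) = 18.7883
d((9, -2), (2, -3)) = 7.0711
d((-8, 6), (2, -3)) = 13.4536

Minimum distance: 4.1231 (tie among 2 pairs: (4, 1) and (8, 2); (8, 2) and (9, -2))

The minimum Euclidean distance is 4.1231. There is a tie: 2 pairs achieve this minimum — (4, 1) and (8, 2); (8, 2) and (9, -2). Any of these is a valid closest pair. For 5 points, brute-force pairwise comparison is shown above. For large n, the divide-and-conquer algorithm (sort by x, recurse on halves, check the dividing strip) achieves O(n log n).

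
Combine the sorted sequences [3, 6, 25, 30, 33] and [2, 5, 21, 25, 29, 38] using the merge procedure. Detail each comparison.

Merging process:

Compare 3 vs 2: take 2 from right. Merged: [2]
Compare 3 vs 5: take 3 from left. Merged: [2, 3]
Compare 6 vs 5: take 5 from right. Merged: [2, 3, 5]
Compare 6 vs 21: take 6 from left. Merged: [2, 3, 5, 6]
Compare 25 vs 21: take 21 from right. Merged: [2, 3, 5, 6, 21]
Compare 25 vs 25: take 25 from left. Merged: [2, 3, 5, 6, 21, 25]
Compare 30 vs 25: take 25 from right. Merged: [2, 3, 5, 6, 21, 25, 25]
Compare 30 vs 29: take 29 from right. Merged: [2, 3, 5, 6, 21, 25, 25, 29]
Compare 30 vs 38: take 30 from left. Merged: [2, 3, 5, 6, 21, 25, 25, 29, 30]
Compare 33 vs 38: take 33 from left. Merged: [2, 3, 5, 6, 21, 25, 25, 29, 30, 33]
Append remaining from right: [38]. Merged: [2, 3, 5, 6, 21, 25, 25, 29, 30, 33, 38]

Final merged array: [2, 3, 5, 6, 21, 25, 25, 29, 30, 33, 38]
Total comparisons: 10

The merged array is [2, 3, 5, 6, 21, 25, 25, 29, 30, 33, 38], requiring 10 comparisons. The merge step runs in O(n) time where n is the total number of elements.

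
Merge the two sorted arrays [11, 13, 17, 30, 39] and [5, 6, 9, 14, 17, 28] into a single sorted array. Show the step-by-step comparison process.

Merging process:

Compare 11 vs 5: take 5 from right. Merged: [5]
Compare 11 vs 6: take 6 from right. Merged: [5, 6]
Compare 11 vs 9: take 9 from right. Merged: [5, 6, 9]
Compare 11 vs 14: take 11 from left. Merged: [5, 6, 9, 11]
Compare 13 vs 14: take 13 from left. Merged: [5, 6, 9, 11, 13]
Compare 17 vs 14: take 14 from right. Merged: [5, 6, 9, 11, 13, 14]
Compare 17 vs 17: take 17 from left. Merged: [5, 6, 9, 11, 13, 14, 17]
Compare 30 vs 17: take 17 from right. Merged: [5, 6, 9, 11, 13, 14, 17, 17]
Compare 30 vs 28: take 28 from right. Merged: [5, 6, 9, 11, 13, 14, 17, 17, 28]
Append remaining from left: [30, 39]. Merged: [5, 6, 9, 11, 13, 14, 17, 17, 28, 30, 39]

Final merged array: [5, 6, 9, 11, 13, 14, 17, 17, 28, 30, 39]
Total comparisons: 9

The merged array is [5, 6, 9, 11, 13, 14, 17, 17, 28, 30, 39], requiring 9 comparisons. The merge step runs in O(n) time where n is the total number of elements.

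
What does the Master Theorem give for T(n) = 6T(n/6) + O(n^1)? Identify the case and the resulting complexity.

Master Theorem for T(n) = 6T(n/6) + O(n^1):

a = 6, b = 6, c = 1
log_b(a) = log_6(6) = 1.0000

Case 2: c = 1 = log_6(6) = 1.0000
T(n) = O(n^1 log n) = O(n log n)

For T(n) = 6T(n/6) + O(n^1): log_6(6) = 1.0000. This is Case 2 of the Master Theorem (c = log_b(a), equal work at all levels), giving O(n log n).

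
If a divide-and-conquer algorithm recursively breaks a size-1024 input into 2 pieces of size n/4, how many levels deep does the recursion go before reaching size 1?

For divide and conquer with division factor 4:

Problem sizes at each level:
Level 0: 1024
Level 1: 256
Level 2: 64
Level 3: 16
Level 4: 4
Level 5: 1

The root is level 0 and the size-1 base case is level 5 (the tree spans levels 0 through 5, i.e. 6 levels counting the root), so the depth is the number of divisions: log_4(1024) = 5

The recursion tree depth is log_4(1024) = 5. At each level, the problem size is divided by 4, so it takes 5 divisions to reduce to a base case of size 1. The algorithm makes 2 recursive calls at each level.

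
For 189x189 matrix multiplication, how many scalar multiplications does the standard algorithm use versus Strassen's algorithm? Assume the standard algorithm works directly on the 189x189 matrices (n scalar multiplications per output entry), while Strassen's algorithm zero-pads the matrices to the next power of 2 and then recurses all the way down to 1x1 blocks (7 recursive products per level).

Matrix multiplication for 189x189 matrices:

Strassen's algorithm requires power-of-2 dimensions. Pad 189x189 to 256x256 (next power of 2).

Standard algorithm: 189^3 = 6751269 multiplications
Strassen's algorithm: 7^(log2(256)) = 7^8 = 5764801 multiplications
Savings: 6751269 - 5764801 = 986468 multiplications

Standard: 6751269 multiplications (189^3). Strassen: 5764801 multiplications (7^8, after padding to 256x256). Strassen reduces 8 recursive multiplications to 7 at each level.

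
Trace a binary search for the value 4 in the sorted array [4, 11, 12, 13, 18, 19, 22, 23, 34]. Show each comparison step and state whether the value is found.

Binary search for 4 in [4, 11, 12, 13, 18, 19, 22, 23, 34]:

lo=0, hi=8, mid=4, arr[mid]=18 -> 18 > 4, search left half
lo=0, hi=3, mid=1, arr[mid]=11 -> 11 > 4, search left half
lo=0, hi=0, mid=0, arr[mid]=4 -> Found target at index 0!

Binary search finds 4 at index 0 after 3 comparisons. The search repeatedly halves the search space by comparing with the middle element.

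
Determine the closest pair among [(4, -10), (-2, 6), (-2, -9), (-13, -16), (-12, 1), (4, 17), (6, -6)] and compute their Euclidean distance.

Computing all pairwise distances among 7 points:

d((4, -10), (-2, 6)) = 17.088
d((4, -10), (-2, -9)) = 6.0828
d((4, -10), (-13, -16)) = 18.0278
d((4, -10), (-12, 1)) = 19.4165
d((4, -10), (4, 17)) = 27.0
d((4, -10), (6, -6)) = 4.4721 <-- minimum
d((-2, 6), (-2, -9)) = 15.0
d((-2, 6), (-13, -16)) = 24.5967
d((-2, 6), (-12, 1)) = 11.1803
d((-2, 6), (4, 17)) = 12.53
d((-2, 6), (6, -6)) = 14.4222
d((-2, -9), (-13, -16)) = 13.0384
d((-2, -9), (-12, 1)) = 14.1421
d((-2, -9), (4, 17)) = 26.6833
d((-2, -9), (6, -6)) = 8.544
d((-13, -16), (-12, 1)) = 17.0294
d((-13, -16), (4, 17)) = 37.1214
d((-13, -16), (6, -6)) = 21.4709
d((-12, 1), (4, 17)) = 22.6274
d((-12, 1), (6, -6)) = 19.3132
d((4, 17), (6, -6)) = 23.0868

Closest pair: (4, -10) and (6, -6) with distance 4.4721

The closest pair is (4, -10) and (6, -6) with Euclidean distance 4.4721. For 7 points, brute-force pairwise comparison is shown above. For large n, the divide-and-conquer algorithm (sort by x, recurse on halves, check the dividing strip) achieves O(n log n).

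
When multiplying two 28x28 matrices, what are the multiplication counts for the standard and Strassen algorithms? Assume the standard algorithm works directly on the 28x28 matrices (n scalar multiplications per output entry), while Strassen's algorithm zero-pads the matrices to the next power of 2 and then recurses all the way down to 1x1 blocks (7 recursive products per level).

Matrix multiplication for 28x28 matrices:

Strassen's algorithm requires power-of-2 dimensions. Pad 28x28 to 32x32 (next power of 2).

Standard algorithm: 28^3 = 21952 multiplications
Strassen's algorithm: 7^(log2(32)) = 7^5 = 16807 multiplications
Savings: 21952 - 16807 = 5145 multiplications

Standard: 21952 multiplications (28^3). Strassen: 16807 multiplications (7^5, after padding to 32x32). Strassen reduces 8 recursive multiplications to 7 at each level.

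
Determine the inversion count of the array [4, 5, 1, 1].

Finding inversions in [4, 5, 1, 1]:

(0, 2): arr[0]=4 > arr[2]=1
(0, 3): arr[0]=4 > arr[3]=1
(1, 2): arr[1]=5 > arr[2]=1
(1, 3): arr[1]=5 > arr[3]=1

Total inversions: 4

The array has 4 inversion(s): (0,2), (0,3), (1,2), (1,3). Each pair (i,j) satisfies i < j and arr[i] > arr[j].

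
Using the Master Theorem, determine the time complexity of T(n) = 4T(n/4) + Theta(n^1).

Master Theorem for T(n) = 4T(n/4) + O(n^1):

a = 4, b = 4, c = 1
log_b(a) = log_4(4) = 1.0000

Case 2: c = 1 = log_4(4) = 1.0000
T(n) = O(n^1 log n) = O(n log n)

For T(n) = 4T(n/4) + O(n^1): log_4(4) = 1.0000. This is Case 2 of the Master Theorem (c = log_b(a), equal work at all levels), giving O(n log n).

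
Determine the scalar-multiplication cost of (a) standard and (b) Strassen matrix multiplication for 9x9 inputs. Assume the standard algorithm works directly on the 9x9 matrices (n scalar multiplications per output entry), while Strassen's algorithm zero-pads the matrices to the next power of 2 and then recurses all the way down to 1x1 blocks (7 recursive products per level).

Matrix multiplication for 9x9 matrices:

Strassen's algorithm requires power-of-2 dimensions. Pad 9x9 to 16x16 (next power of 2).

Standard algorithm: 9^3 = 729 multiplications
Strassen's algorithm: 7^(log2(16)) = 7^4 = 2401 multiplications
Difference: 729 - 2401 = -1672 (Strassen uses MORE here due to padding overhead — for small or just-over-power-of-2 n, padding can outweigh the per-level savings)

Standard: 729 multiplications (9^3). Strassen: 2401 multiplications (7^4, after padding to 16x16). Strassen reduces 8 recursive multiplications to 7 at each level.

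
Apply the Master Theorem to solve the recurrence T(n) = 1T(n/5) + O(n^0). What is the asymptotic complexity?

Master Theorem for T(n) = 1T(n/5) + O(n^0):

a = 1, b = 5, c = 0
log_b(a) = log_5(1) = 0.0000

Case 2: c = 0 = log_5(1) = 0.0000
T(n) = O(n^0 log n) = O(log n)

For T(n) = 1T(n/5) + O(n^0): log_5(1) = 0.0000. This is Case 2 of the Master Theorem (c = log_b(a), equal work at all levels), giving O(log n).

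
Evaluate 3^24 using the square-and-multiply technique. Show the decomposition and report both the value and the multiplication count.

Computing 3^24 by squaring (build up from 3^1; each line after the first costs one multiplication):

3^1 = 3
3^2 = (3^1)^2 = 3^2 = 9
3^3 = 3 * 3^2 = 3 * 9 = 27
3^6 = (3^3)^2 = 27^2 = 729
3^12 = (3^6)^2 = 729^2 = 531441
3^24 = (3^12)^2 = 531441^2 = 282429536481

Result: 282429536481
Multiplications needed: 5 (5 lines after 3^1)

3^24 = 282429536481. Using exponentiation by squaring, this requires 5 multiplications. The key idea: if the exponent is even, square the half-power; if odd, multiply by the base once.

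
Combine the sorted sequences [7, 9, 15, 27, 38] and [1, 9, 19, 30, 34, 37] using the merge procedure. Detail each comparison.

Merging process:

Compare 7 vs 1: take 1 from right. Merged: [1]
Compare 7 vs 9: take 7 from left. Merged: [1, 7]
Compare 9 vs 9: take 9 from left. Merged: [1, 7, 9]
Compare 15 vs 9: take 9 from right. Merged: [1, 7, 9, 9]
Compare 15 vs 19: take 15 from left. Merged: [1, 7, 9, 9, 15]
Compare 27 vs 19: take 19 from right. Merged: [1, 7, 9, 9, 15, 19]
Compare 27 vs 30: take 27 from left. Merged: [1, 7, 9, 9, 15, 19, 27]
Compare 38 vs 30: take 30 from right. Merged: [1, 7, 9, 9, 15, 19, 27, 30]
Compare 38 vs 34: take 34 from right. Merged: [1, 7, 9, 9, 15, 19, 27, 30, 34]
Compare 38 vs 37: take 37 from right. Merged: [1, 7, 9, 9, 15, 19, 27, 30, 34, 37]
Append remaining from left: [38]. Merged: [1, 7, 9, 9, 15, 19, 27, 30, 34, 37, 38]

Final merged array: [1, 7, 9, 9, 15, 19, 27, 30, 34, 37, 38]
Total comparisons: 10

The merged array is [1, 7, 9, 9, 15, 19, 27, 30, 34, 37, 38], requiring 10 comparisons. The merge step runs in O(n) time where n is the total number of elements.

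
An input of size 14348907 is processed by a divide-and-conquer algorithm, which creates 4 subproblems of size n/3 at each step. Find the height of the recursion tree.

For divide and conquer with division factor 3:

Problem sizes at each level:
Level 0: 14348907
Level 1: 4782969
Level 2: 1594323
Level 3: 531441
Level 4: 177147
Level 5: 59049
Level 6: 19683
Level 7: 6561
Level 8: 2187
Level 9: 729
Level 10: 243
Level 11: 81
Level 12: 27
Level 13: 9
Level 14: 3
Level 15: 1

The root is level 0 and the size-1 base case is level 15 (the tree spans levels 0 through 15, i.e. 16 levels counting the root), so the depth is the number of divisions: log_3(14348907) = 15

The recursion tree depth is log_3(14348907) = 15. At each level, the problem size is divided by 3, so it takes 15 divisions to reduce to a base case of size 1. The algorithm makes 4 recursive calls at each level.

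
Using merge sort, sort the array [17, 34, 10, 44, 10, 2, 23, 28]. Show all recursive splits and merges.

Merge sort trace:

Split: [17, 34, 10, 44, 10, 2, 23, 28] -> [17, 34, 10, 44] and [10, 2, 23, 28]
  Split: [17, 34, 10, 44] -> [17, 34] and [10, 44]
    Split: [17, 34] -> [17] and [34]
    Merge: [17] + [34] -> [17, 34]
    Split: [10, 44] -> [10] and [44]
    Merge: [10] + [44] -> [10, 44]
  Merge: [17, 34] + [10, 44] -> [10, 17, 34, 44]
  Split: [10, 2, 23, 28] -> [10, 2] and [23, 28]
    Split: [10, 2] -> [10] and [2]
    Merge: [10] + [2] -> [2, 10]
    Split: [23, 28] -> [23] and [28]
    Merge: [23] + [28] -> [23, 28]
  Merge: [2, 10] + [23, 28] -> [2, 10, 23, 28]
Merge: [10, 17, 34, 44] + [2, 10, 23, 28] -> [2, 10, 10, 17, 23, 28, 34, 44]

Final sorted array: [2, 10, 10, 17, 23, 28, 34, 44]

The merge sort proceeds by recursively splitting the array and merging sorted halves.
After all merges, the sorted array is [2, 10, 10, 17, 23, 28, 34, 44].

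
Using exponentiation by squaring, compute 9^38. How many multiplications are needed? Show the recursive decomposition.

Computing 9^38 by squaring (build up from 9^1; each line after the first costs one multiplication):

9^1 = 9
9^2 = (9^1)^2 = 9^2 = 81
9^4 = (9^2)^2 = 81^2 = 6561
9^8 = (9^4)^2 = 6561^2 = 43046721
9^9 = 9 * 9^8 = 9 * 43046721 = 387420489
9^18 = (9^9)^2 = 387420489^2 = 150094635296999121
9^19 = 9 * 9^18 = 9 * 150094635296999121 = 1350851717672992089
9^38 = (9^19)^2 = 1350851717672992089^2 = 1824800363140073127359051977856583921

Result: 1824800363140073127359051977856583921
Multiplications needed: 7 (7 lines after 9^1)

9^38 = 1824800363140073127359051977856583921. Using exponentiation by squaring, this requires 7 multiplications. The key idea: if the exponent is even, square the half-power; if odd, multiply by the base once.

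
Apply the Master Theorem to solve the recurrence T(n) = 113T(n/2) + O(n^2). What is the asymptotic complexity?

Master Theorem for T(n) = 113T(n/2) + O(n^2):

a = 113, b = 2, c = 2
log_b(a) = log_2(113) = 6.8202

Case 1: c = 2 < log_2(113) = 6.8202
T(n) = O(n^(log_2 113))

For T(n) = 113T(n/2) + O(n^2): log_2(113) = 6.8202. This is Case 1 of the Master Theorem (c < log_b(a), work dominated by leaves), giving O(n^(log_2 113)).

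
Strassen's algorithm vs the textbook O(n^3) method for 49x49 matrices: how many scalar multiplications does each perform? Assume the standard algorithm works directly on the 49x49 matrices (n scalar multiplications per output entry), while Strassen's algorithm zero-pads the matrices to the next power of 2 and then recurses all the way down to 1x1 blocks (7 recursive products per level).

Matrix multiplication for 49x49 matrices:

Strassen's algorithm requires power-of-2 dimensions. Pad 49x49 to 64x64 (next power of 2).

Standard algorithm: 49^3 = 117649 multiplications
Strassen's algorithm: 7^(log2(64)) = 7^6 = 117649 multiplications
Savings: 117649 - 117649 = 0 multiplications

Standard: 117649 multiplications (49^3). Strassen: 117649 multiplications (7^6, after padding to 64x64). Strassen reduces 8 recursive multiplications to 7 at each level.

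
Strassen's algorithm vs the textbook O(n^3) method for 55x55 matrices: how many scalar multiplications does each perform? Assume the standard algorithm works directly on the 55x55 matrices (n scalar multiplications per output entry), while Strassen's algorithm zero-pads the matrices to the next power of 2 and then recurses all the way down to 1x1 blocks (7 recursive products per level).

Matrix multiplication for 55x55 matrices:

Strassen's algorithm requires power-of-2 dimensions. Pad 55x55 to 64x64 (next power of 2).

Standard algorithm: 55^3 = 166375 multiplications
Strassen's algorithm: 7^(log2(64)) = 7^6 = 117649 multiplications
Savings: 166375 - 117649 = 48726 multiplications

Standard: 166375 multiplications (55^3). Strassen: 117649 multiplications (7^6, after padding to 64x64). Strassen reduces 8 recursive multiplications to 7 at each level.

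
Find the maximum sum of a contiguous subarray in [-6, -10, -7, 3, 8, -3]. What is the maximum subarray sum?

Using Kadane's algorithm on [-6, -10, -7, 3, 8, -3]:

Scanning through the array:
Position 1 (value -10): max_ending_here = -10, max_so_far = -6
Position 2 (value -7): max_ending_here = -7, max_so_far = -6
Position 3 (value 3): max_ending_here = 3, max_so_far = 3
Position 4 (value 8): max_ending_here = 11, max_so_far = 11
Position 5 (value -3): max_ending_here = 8, max_so_far = 11

Maximum subarray: [3, 8]
Maximum sum: 11

The maximum subarray is [3, 8] with sum 11. This subarray runs from index 3 to index 4.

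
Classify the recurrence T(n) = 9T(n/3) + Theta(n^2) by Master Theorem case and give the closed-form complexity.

Master Theorem for T(n) = 9T(n/3) + O(n^2):

a = 9, b = 3, c = 2
log_b(a) = log_3(9) = 2.0000

Case 2: c = 2 = log_3(9) = 2.0000
T(n) = O(n^2 log n) = O(n^2 log n)

For T(n) = 9T(n/3) + O(n^2): log_3(9) = 2.0000. This is Case 2 of the Master Theorem (c = log_b(a), equal work at all levels), giving O(n^2 log n).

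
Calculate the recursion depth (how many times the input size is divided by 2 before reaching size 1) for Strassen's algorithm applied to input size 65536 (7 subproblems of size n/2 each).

For divide and conquer with division factor 2:

Problem sizes at each level:
Level 0: 65536
Level 1: 32768
Level 2: 16384
Level 3: 8192
Level 4: 4096
Level 5: 2048
Level 6: 1024
Level 7: 512
Level 8: 256
Level 9: 128
Level 10: 64
Level 11: 32
Level 12: 16
Level 13: 8
Level 14: 4
Level 15: 2
Level 16: 1

The root is level 0 and the size-1 base case is level 16 (the tree spans levels 0 through 16, i.e. 17 levels counting the root), so the depth is the number of divisions: log_2(65536) = 16

The recursion tree depth is log_2(65536) = 16. At each level, the problem size is divided by 2, so it takes 16 divisions to reduce to a base case of size 1. The algorithm makes 7 recursive calls at each level.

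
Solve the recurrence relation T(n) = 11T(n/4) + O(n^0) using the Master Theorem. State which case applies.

Master Theorem for T(n) = 11T(n/4) + O(n^0):

a = 11, b = 4, c = 0
log_b(a) = log_4(11) = 1.7297

Case 1: c = 0 < log_4(11) = 1.7297
T(n) = O(n^(log_4 11))

For T(n) = 11T(n/4) + O(n^0): log_4(11) = 1.7297. This is Case 1 of the Master Theorem (c < log_b(a), work dominated by leaves), giving O(n^(log_4 11)).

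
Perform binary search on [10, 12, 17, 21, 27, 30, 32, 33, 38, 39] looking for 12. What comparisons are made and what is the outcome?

Binary search for 12 in [10, 12, 17, 21, 27, 30, 32, 33, 38, 39]:

lo=0, hi=9, mid=4, arr[mid]=27 -> 27 > 12, search left half
lo=0, hi=3, mid=1, arr[mid]=12 -> Found target at index 1!

Binary search finds 12 at index 1 after 2 comparisons. The search repeatedly halves the search space by comparing with the middle element.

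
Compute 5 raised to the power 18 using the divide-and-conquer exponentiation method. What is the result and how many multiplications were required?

Computing 5^18 by squaring (build up from 5^1; each line after the first costs one multiplication):

5^1 = 5
5^2 = (5^1)^2 = 5^2 = 25
5^4 = (5^2)^2 = 25^2 = 625
5^8 = (5^4)^2 = 625^2 = 390625
5^9 = 5 * 5^8 = 5 * 390625 = 1953125
5^18 = (5^9)^2 = 1953125^2 = 3814697265625

Result: 3814697265625
Multiplications needed: 5 (5 lines after 5^1)

5^18 = 3814697265625. Using exponentiation by squaring, this requires 5 multiplications. The key idea: if the exponent is even, square the half-power; if odd, multiply by the base once.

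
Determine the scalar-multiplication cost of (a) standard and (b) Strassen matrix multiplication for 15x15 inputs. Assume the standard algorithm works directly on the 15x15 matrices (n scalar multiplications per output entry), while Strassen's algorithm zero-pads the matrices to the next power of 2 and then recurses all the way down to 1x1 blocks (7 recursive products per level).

Matrix multiplication for 15x15 matrices:

Strassen's algorithm requires power-of-2 dimensions. Pad 15x15 to 16x16 (next power of 2).

Standard algorithm: 15^3 = 3375 multiplications
Strassen's algorithm: 7^(log2(16)) = 7^4 = 2401 multiplications
Savings: 3375 - 2401 = 974 multiplications

Standard: 3375 multiplications (15^3). Strassen: 2401 multiplications (7^4, after padding to 16x16). Strassen reduces 8 recursive multiplications to 7 at each level.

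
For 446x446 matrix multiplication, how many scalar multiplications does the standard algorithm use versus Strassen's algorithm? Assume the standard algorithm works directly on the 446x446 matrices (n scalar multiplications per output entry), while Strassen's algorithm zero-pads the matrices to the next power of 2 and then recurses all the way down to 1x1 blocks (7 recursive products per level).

Matrix multiplication for 446x446 matrices:

Strassen's algorithm requires power-of-2 dimensions. Pad 446x446 to 512x512 (next power of 2).

Standard algorithm: 446^3 = 88716536 multiplications
Strassen's algorithm: 7^(log2(512)) = 7^9 = 40353607 multiplications
Savings: 88716536 - 40353607 = 48362929 multiplications

Standard: 88716536 multiplications (446^3). Strassen: 40353607 multiplications (7^9, after padding to 512x512). Strassen reduces 8 recursive multiplications to 7 at each level.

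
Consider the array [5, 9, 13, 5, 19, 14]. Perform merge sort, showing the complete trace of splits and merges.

Merge sort trace:

Split: [5, 9, 13, 5, 19, 14] -> [5, 9, 13] and [5, 19, 14]
  Split: [5, 9, 13] -> [5] and [9, 13]
    Split: [9, 13] -> [9] and [13]
    Merge: [9] + [13] -> [9, 13]
  Merge: [5] + [9, 13] -> [5, 9, 13]
  Split: [5, 19, 14] -> [5] and [19, 14]
    Split: [19, 14] -> [19] and [14]
    Merge: [19] + [14] -> [14, 19]
  Merge: [5] + [14, 19] -> [5, 14, 19]
Merge: [5, 9, 13] + [5, 14, 19] -> [5, 5, 9, 13, 14, 19]

Final sorted array: [5, 5, 9, 13, 14, 19]

The merge sort proceeds by recursively splitting the array and merging sorted halves.
After all merges, the sorted array is [5, 5, 9, 13, 14, 19].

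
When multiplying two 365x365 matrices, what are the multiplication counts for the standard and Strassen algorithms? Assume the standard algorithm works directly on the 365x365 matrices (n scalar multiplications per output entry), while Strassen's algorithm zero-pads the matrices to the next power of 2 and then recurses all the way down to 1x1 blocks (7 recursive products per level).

Matrix multiplication for 365x365 matrices:

Strassen's algorithm requires power-of-2 dimensions. Pad 365x365 to 512x512 (next power of 2).

Standard algorithm: 365^3 = 48627125 multiplications
Strassen's algorithm: 7^(log2(512)) = 7^9 = 40353607 multiplications
Savings: 48627125 - 40353607 = 8273518 multiplications

Standard: 48627125 multiplications (365^3). Strassen: 40353607 multiplications (7^9, after padding to 512x512). Strassen reduces 8 recursive multiplications to 7 at each level.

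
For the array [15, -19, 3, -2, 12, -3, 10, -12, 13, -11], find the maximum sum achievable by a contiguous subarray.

Using Kadane's algorithm on [15, -19, 3, -2, 12, -3, 10, -12, 13, -11]:

Scanning through the array:
Position 1 (value -19): max_ending_here = -4, max_so_far = 15
Position 2 (value 3): max_ending_here = 3, max_so_far = 15
Position 3 (value -2): max_ending_here = 1, max_so_far = 15
Position 4 (value 12): max_ending_here = 13, max_so_far = 15
Position 5 (value -3): max_ending_here = 10, max_so_far = 15
Position 6 (value 10): max_ending_here = 20, max_so_far = 20
Position 7 (value -12): max_ending_here = 8, max_so_far = 20
Position 8 (value 13): max_ending_here = 21, max_so_far = 21
Position 9 (value -11): max_ending_here = 10, max_so_far = 21

Maximum subarray: [3, -2, 12, -3, 10, -12, 13]
Maximum sum: 21

The maximum subarray is [3, -2, 12, -3, 10, -12, 13] with sum 21. This subarray runs from index 2 to index 8.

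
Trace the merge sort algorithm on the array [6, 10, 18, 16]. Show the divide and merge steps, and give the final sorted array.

Merge sort trace:

Split: [6, 10, 18, 16] -> [6, 10] and [18, 16]
  Split: [6, 10] -> [6] and [10]
  Merge: [6] + [10] -> [6, 10]
  Split: [18, 16] -> [18] and [16]
  Merge: [18] + [16] -> [16, 18]
Merge: [6, 10] + [16, 18] -> [6, 10, 16, 18]

Final sorted array: [6, 10, 16, 18]

The merge sort proceeds by recursively splitting the array and merging sorted halves.
After all merges, the sorted array is [6, 10, 16, 18].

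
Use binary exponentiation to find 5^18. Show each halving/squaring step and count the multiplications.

Computing 5^18 by squaring (build up from 5^1; each line after the first costs one multiplication):

5^1 = 5
5^2 = (5^1)^2 = 5^2 = 25
5^4 = (5^2)^2 = 25^2 = 625
5^8 = (5^4)^2 = 625^2 = 390625
5^9 = 5 * 5^8 = 5 * 390625 = 1953125
5^18 = (5^9)^2 = 1953125^2 = 3814697265625

Result: 3814697265625
Multiplications needed: 5 (5 lines after 5^1)

5^18 = 3814697265625. Using exponentiation by squaring, this requires 5 multiplications. The key idea: if the exponent is even, square the half-power; if odd, multiply by the base once.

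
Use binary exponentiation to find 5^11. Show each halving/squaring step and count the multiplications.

Computing 5^11 by squaring (build up from 5^1; each line after the first costs one multiplication):

5^1 = 5
5^2 = (5^1)^2 = 5^2 = 25
5^4 = (5^2)^2 = 25^2 = 625
5^5 = 5 * 5^4 = 5 * 625 = 3125
5^10 = (5^5)^2 = 3125^2 = 9765625
5^11 = 5 * 5^10 = 5 * 9765625 = 48828125

Result: 48828125
Multiplications needed: 5 (5 lines after 5^1)

5^11 = 48828125. Using exponentiation by squaring, this requires 5 multiplications. The key idea: if the exponent is even, square the half-power; if odd, multiply by the base once.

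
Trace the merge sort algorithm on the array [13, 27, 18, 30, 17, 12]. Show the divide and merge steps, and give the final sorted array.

Merge sort trace:

Split: [13, 27, 18, 30, 17, 12] -> [13, 27, 18] and [30, 17, 12]
  Split: [13, 27, 18] -> [13] and [27, 18]
    Split: [27, 18] -> [27] and [18]
    Merge: [27] + [18] -> [18, 27]
  Merge: [13] + [18, 27] -> [13, 18, 27]
  Split: [30, 17, 12] -> [30] and [17, 12]
    Split: [17, 12] -> [17] and [12]
    Merge: [17] + [12] -> [12, 17]
  Merge: [30] + [12, 17] -> [12, 17, 30]
Merge: [13, 18, 27] + [12, 17, 30] -> [12, 13, 17, 18, 27, 30]

Final sorted array: [12, 13, 17, 18, 27, 30]

The merge sort proceeds by recursively splitting the array and merging sorted halves.
After all merges, the sorted array is [12, 13, 17, 18, 27, 30].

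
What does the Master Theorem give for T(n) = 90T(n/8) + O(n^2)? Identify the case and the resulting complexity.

Master Theorem for T(n) = 90T(n/8) + O(n^2):

a = 90, b = 8, c = 2
log_b(a) = log_8(90) = 2.1640

Case 1: c = 2 < log_8(90) = 2.1640
T(n) = O(n^(log_8 90))

For T(n) = 90T(n/8) + O(n^2): log_8(90) = 2.1640. This is Case 1 of the Master Theorem (c < log_b(a), work dominated by leaves), giving O(n^(log_8 90)).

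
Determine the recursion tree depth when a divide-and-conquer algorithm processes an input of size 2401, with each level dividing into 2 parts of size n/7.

For divide and conquer with division factor 7:

Problem sizes at each level:
Level 0: 2401
Level 1: 343
Level 2: 49
Level 3: 7
Level 4: 1

The root is level 0 and the size-1 base case is level 4 (the tree spans levels 0 through 4, i.e. 5 levels counting the root), so the depth is the number of divisions: log_7(2401) = 4

The recursion tree depth is log_7(2401) = 4. At each level, the problem size is divided by 7, so it takes 4 divisions to reduce to a base case of size 1. The algorithm makes 2 recursive calls at each level.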